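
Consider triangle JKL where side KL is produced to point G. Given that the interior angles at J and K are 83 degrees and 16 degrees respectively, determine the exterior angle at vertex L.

The interior angle at L is 180 - 83 - 16 = 81 degrees.
The exterior angle and interior angle at L are supplementary:
Exterior angle = 180 - 81 = 99 degrees.

99 degrees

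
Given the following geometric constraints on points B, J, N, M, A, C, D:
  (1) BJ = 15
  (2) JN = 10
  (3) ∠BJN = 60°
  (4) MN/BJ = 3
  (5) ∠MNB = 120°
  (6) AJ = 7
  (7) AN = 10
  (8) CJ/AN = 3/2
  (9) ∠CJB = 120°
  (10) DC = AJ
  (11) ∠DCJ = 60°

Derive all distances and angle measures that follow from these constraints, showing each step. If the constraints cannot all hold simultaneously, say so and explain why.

The constraints are consistent.

From the given relations:
  MN = 3·BJ = 3·15 = 45
  CJ = 3/2·AN = 3/2·10 = 15
  DC = AJ = 7

Step 1: From BJ = 15, JN = 10, and ∠BJN = 60°, by the law of cosines:
  BN² = BJ² + JN² - 2·BJ·JN·cos(60°) = 225 + 100 - 150 = 175
  BN = 5·√7

Step 2: From BJ = 15, JC = 15, and ∠BJC = 120°, by the law of cosines:
  BC² = BJ² + JC² - 2·BJ·JC·cos(120°) = 225 + 225 + 225 = 675
  BC = 15·√3

Step 3: From JC = 15, CD = 7, and ∠JCD = 60°, by the law of cosines:
  JD² = JC² + CD² - 2·JC·CD·cos(60°) = 225 + 49 - 105 = 169
  JD = 13

Step 4: From JA = 7, JN = 10, AN = 10, by the inverse law of cosines:
  cos(∠AJN) = (JA² + JN² - AN²) / (2·JA·JN)
  ∠AJN = 69.51°

Step 5: From NA = 10, NJ = 10, AJ = 7, by the inverse law of cosines:
  cos(∠ANJ) = (NA² + NJ² - AJ²) / (2·NA·NJ)
  ∠ANJ = 40.97°

Step 6: From AJ = 7, AN = 10, JN = 10, by the inverse law of cosines:
  cos(∠JAN) = (AJ² + AN² - JN²) / (2·AJ·AN)
  ∠JAN = 69.51°

Step 7: From BN = 5·√7, NM = 45, and ∠BNM = 120°, by the law of cosines:
  BM² = BN² + NM² - 2·BN·NM·cos(120°) = 175 + 2025 + 595.3 = 2795
  BM ≈ 52.87

Step 8: From BC = 15·√3, BJ = 15, CJ = 15, by the inverse law of cosines:
  cos(∠CBJ) = (BC² + BJ² - CJ²) / (2·BC·BJ)
  ∠CBJ = 30°

Step 9: From BJ = 15, BN = 5·√7, JN = 10, by the inverse law of cosines:
  cos(∠JBN) = (BJ² + BN² - JN²) / (2·BJ·BN)
  ∠JBN = 40.89°

Step 10: From JC = 15, JD = 13, CD = 7, by the inverse law of cosines:
  cos(∠CJD) = (JC² + JD² - CD²) / (2·JC·JD)
  ∠CJD = 27.8°

Step 11: From NB = 5·√7, NJ = 10, BJ = 15, by the inverse law of cosines:
  cos(∠BNJ) = (NB² + NJ² - BJ²) / (2·NB·NJ)
  ∠BNJ = 79.11°

Step 12: From CB = 15·√3, CJ = 15, BJ = 15, by the inverse law of cosines:
  cos(∠BCJ) = (CB² + CJ² - BJ²) / (2·CB·CJ)
  ∠BCJ = 30°

Step 13: From DC = 7, DJ = 13, CJ = 15, by the inverse law of cosines:
  cos(∠CDJ) = (DC² + DJ² - CJ²) / (2·DC·DJ)
  ∠CDJ = 92.2°

Step 14: From BM = 52.87, BN = 5·√7, MN = 45, by the inverse law of cosines:
  cos(∠MBN) = (BM² + BN² - MN²) / (2·BM·BN)
  ∠MBN = 47.49°

Step 15: From MB = 52.87, MN = 45, BN = 5·√7, by the inverse law of cosines:
  cos(∠BMN) = (MB² + MN² - BN²) / (2·MB·MN)
  ∠BMN = 12.51°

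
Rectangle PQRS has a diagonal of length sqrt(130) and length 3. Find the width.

b = sqrt(d^2 - a^2) = sqrt(130 - 9) = sqrt(121) = 11

11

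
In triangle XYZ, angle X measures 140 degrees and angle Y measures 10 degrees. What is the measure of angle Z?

angle Z = 180 - 140 - 10 = 30 degrees.

30 degrees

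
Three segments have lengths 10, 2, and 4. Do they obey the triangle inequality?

Check the triangle inequality: 2 + 4 = 6 ≤ 10.
Since the sum of two sides does not exceed the third, no triangle can be formed.

No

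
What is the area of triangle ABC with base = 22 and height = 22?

Area = (1/2)(22)(22) = 242

242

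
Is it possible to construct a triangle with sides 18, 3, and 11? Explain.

No.
The triangle inequality is violated: 3 + 11 = 14 ≤ 18.
These lengths cannot form a triangle.

No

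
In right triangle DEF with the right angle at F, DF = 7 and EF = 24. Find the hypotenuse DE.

By the Pythagorean theorem: DE^2 = DF^2 + EF^2
DE^2 = 7^2 + 24^2 = 49 + 576 = 625
DE = sqrt(625) = 25

25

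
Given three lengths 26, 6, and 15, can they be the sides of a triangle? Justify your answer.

Check the triangle inequality: 6 + 15 = 21 ≤ 26.
Since the sum of two sides does not exceed the third, no triangle can be formed.

No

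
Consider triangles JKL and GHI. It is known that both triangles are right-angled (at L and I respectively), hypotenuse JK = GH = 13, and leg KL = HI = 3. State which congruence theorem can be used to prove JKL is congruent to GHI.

The given information provides:
both triangles are right-angled (at L and I respectively), hypotenuse JK = GH = 13, and leg KL = HI = 3
This matches the HL congruence theorem.
The hypotenuse and one leg of two right triangles are equal (Hypotenuse-Leg).

HL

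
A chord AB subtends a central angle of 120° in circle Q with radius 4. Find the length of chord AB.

Chord length = 2r sin(θ/2)
= 2 × 4 × sin(120°/2)
= 2 × 4 × sin(60°)
= 4*sqrt(3)

4*sqrt(3)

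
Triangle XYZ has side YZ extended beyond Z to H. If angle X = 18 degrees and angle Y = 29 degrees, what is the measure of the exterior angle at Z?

By the exterior angle theorem, an exterior angle of a triangle equals the sum of the two remote interior angles.
Exterior angle = angle X + angle Y
Exterior angle = 18 + 29 = 47 degrees

47 degrees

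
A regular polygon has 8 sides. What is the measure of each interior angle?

Each interior angle of a regular n-gon is (n - 2) * 180 / n.
For n = 8: (8 - 2) * 180 / 8 = 1080/8 = 135 degrees.

135 degrees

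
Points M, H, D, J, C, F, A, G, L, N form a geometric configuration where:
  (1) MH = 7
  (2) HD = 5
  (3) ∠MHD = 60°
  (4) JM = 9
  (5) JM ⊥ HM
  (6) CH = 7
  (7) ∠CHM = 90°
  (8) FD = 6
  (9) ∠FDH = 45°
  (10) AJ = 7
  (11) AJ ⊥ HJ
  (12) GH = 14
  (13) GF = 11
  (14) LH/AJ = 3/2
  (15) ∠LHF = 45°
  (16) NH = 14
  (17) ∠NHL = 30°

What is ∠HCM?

Step 1: By the law of cosines on triangle CHM: CM² = 7² + 7² − 2·7·7·cos(90°) = 98, so CM = 7·√2.
Step 2: By the inverse law of cosines on triangle HCM: cos(∠HCM) = (7² + (7·√2)² − 7²) / (2·7·7·√2) = 98/138.59 = 0.7071, so ∠HCM = 45°.

Therefore, the measure of angle ∠HCM = 45°.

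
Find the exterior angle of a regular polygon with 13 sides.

Each exterior angle of a regular n-gon is 360 / n.
For n = 13: 360 / 13 = 360/13 degrees.

360/13 degrees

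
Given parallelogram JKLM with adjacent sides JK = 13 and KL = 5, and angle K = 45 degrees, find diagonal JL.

Using the law of cosines:
d^2 = 13^2 + 5^2 - 2(13)(5)cos(45 degrees)
d^2 = 169 + 25 - 130*sqrt(2)/2
d^2 = 194 - 65*sqrt(2)
d = sqrt(194 - 65*sqrt(2))

sqrt(194 - 65*sqrt(2))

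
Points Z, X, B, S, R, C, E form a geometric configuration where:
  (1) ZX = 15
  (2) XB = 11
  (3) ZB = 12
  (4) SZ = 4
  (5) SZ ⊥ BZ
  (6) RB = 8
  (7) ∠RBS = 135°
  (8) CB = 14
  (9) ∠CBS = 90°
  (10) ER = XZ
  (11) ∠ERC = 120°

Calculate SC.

Step 1: By the law of cosines on triangle BZS: BS² = 12² + 4² − 2·12·4·cos(90°) = 160, so BS = 4·√10.
Step 2: By the law of cosines on triangle SBC: SC² = (4·√10)² + 14² − 2·4·√10·14·cos(90°) = 356, so SC = 2·√89.

Therefore, the length of SC = 2·√89.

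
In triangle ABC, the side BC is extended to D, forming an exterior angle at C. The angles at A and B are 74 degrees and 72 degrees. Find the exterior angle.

The interior angle at C is 180 - 74 - 72 = 34 degrees.
The exterior angle and interior angle at C are supplementary:
Exterior angle = 180 - 34 = 146 degrees.

146 degrees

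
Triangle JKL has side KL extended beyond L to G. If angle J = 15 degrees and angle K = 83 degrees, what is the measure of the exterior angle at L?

The interior angle at L is 180 - 15 - 83 = 82 degrees.
The exterior angle and interior angle at L are supplementary:
Exterior angle = 180 - 82 = 98 degrees.

98 degrees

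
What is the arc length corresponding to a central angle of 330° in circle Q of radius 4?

Arc length = 2πr × θ/360
= 2π × 4 × 11/12
= 22*pi/3

22*pi/3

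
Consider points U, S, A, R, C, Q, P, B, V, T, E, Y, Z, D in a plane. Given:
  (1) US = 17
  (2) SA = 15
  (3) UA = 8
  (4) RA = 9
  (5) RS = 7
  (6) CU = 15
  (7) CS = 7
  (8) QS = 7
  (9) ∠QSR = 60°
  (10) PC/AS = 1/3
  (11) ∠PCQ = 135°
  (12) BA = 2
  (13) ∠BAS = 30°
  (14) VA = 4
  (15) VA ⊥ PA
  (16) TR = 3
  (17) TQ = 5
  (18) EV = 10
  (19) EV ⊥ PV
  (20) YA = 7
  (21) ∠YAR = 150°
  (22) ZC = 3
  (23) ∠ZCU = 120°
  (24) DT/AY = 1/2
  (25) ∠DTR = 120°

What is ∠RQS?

Step 1: By the law of cosines on triangle QSR: QR² = 7² + 7² − 2·7·7·cos(60°) = 49, so QR = 7.
Step 2: By the inverse law of cosines on triangle RQS: cos(∠RQS) = (7² + 7² − 7²) / (2·7·7) = 49/98 = 0.5, so ∠RQS = 60°.

Therefore, the measure of angle ∠RQS = 60°.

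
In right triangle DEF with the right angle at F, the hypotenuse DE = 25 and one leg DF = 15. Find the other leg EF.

By the Pythagorean theorem: EF^2 = DE^2 - DF^2
EF^2 = 25^2 - 15^2 = 625 - 225 = 400
EF = sqrt(400) = 20

20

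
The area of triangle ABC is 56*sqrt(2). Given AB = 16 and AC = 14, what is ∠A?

Area = (1/2) * a * b * sin(C)
sin(C) = 2 * Area / (a * b)
sin(C) = 2 * 56*sqrt(2) / (16 * 14)
sin(C) = sqrt(2)/2
C = arcsin(sqrt(2)/2) = 45°
Since sin(180° - C) = sin(C), the obtuse angle 135° gives the same area, so C = 45° or C = 135°.

45° or 135°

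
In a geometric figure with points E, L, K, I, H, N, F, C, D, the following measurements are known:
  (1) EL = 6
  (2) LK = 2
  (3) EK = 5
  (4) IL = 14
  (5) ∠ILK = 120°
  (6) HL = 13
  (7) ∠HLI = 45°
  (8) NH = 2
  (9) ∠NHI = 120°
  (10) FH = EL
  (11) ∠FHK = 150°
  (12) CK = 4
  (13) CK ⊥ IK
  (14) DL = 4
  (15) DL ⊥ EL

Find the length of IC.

Step 1: By the law of cosines on triangle ILK: IK² = 14² + 2² − 2·14·2·cos(120°) = 228, so IK = 2·√57.
Step 2: By the law of cosines on triangle IKC: IC² = (2·√57)² + 4² − 2·2·√57·4·cos(90°) = 244, so IC = 2·√61.

Therefore, the length of IC = 2·√61.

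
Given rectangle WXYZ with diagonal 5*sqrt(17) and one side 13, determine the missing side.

b = sqrt(d^2 - a^2) = sqrt(425 - 169) = sqrt(256) = 16

16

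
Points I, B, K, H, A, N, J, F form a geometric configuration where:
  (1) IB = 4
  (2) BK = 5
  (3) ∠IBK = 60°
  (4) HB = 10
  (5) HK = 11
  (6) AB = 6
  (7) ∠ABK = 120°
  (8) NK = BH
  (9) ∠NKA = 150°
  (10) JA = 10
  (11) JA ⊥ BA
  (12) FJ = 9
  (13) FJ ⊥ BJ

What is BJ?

Step 1: By the law of cosines on triangle BAJ: BJ² = 6² + 10² − 2·6·10·cos(90°) = 136, so BJ = 2·√34.

Therefore, the length of BJ = 2·√34.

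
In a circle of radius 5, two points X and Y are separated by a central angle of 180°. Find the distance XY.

Drop a perpendicular from the center to the chord, bisecting both the chord and the central angle.
Each half-chord = r sin(θ/2) = 5 sin(90°).
The full chord = 2 × 5 × sin(90°) = 10.

10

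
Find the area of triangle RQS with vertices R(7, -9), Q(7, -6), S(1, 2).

Using the Shoelace formula for a triangle:
Area = (1/2)|x0(y1 - y2) + x1(y2 - y0) + x2(y0 - y1)|
Area = (1/2)|7(-6 - 2) + 7(2 - -9) + 1(-9 - -6)|
Area = (1/2)|-56 + 77 + -3|
Area = (1/2)|18|
Area = (1/2)(18)
Area = 9

9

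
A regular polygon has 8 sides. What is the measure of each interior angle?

Each interior angle of a regular n-gon is (n - 2) * 180 / n.
For n = 8: (8 - 2) * 180 / 8 = 1080/8 = 135 degrees.

135 degrees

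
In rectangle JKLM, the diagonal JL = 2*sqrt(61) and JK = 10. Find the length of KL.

Using the Pythagorean theorem: d^2 = a^2 + b^2
b^2 = d^2 - a^2
b^2 = 244 - 100
b^2 = 144
b = sqrt(144) = 12

12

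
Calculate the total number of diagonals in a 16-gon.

Total line segments between 16 vertices = C(16,2) = 120.
Subtract the 16 sides: 120 - 16 = 104 diagonals.

104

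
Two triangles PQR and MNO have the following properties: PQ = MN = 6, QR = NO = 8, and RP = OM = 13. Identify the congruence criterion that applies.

The given information matches SSS: All three pairs of corresponding sides are equal (Side-Side-Side).

SSS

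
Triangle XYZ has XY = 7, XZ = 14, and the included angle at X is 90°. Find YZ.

By the law of cosines: YZ^2 = XY^2 + XZ^2 - 2*XY*XZ*cos(X)
YZ^2 = 7^2 + 14^2 - 2*7*14*cos(90°)
YZ^2 = 49 + 196 - 196*(0)
YZ^2 = 245
YZ = 7*sqrt(5)

7*sqrt(5)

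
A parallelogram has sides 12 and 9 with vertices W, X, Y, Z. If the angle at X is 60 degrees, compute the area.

The area of a parallelogram equals the product of two adjacent sides times the sine of the included angle.
This is because the height equals 9 * sin(60°) = 9*sqrt(3)/2.
Area = 12 * 9*sqrt(3)/2 = 54*sqrt(3)

54*sqrt(3)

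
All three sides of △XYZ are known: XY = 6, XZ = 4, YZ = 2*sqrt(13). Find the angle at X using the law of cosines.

When all three sides of a triangle are known, the law of cosines can be rearranged to find any angle.
cos(C) = (a² + b² - c²) / (2ab) gives cos(X) = 0.
Taking the inverse cosine: X = 90°.

90°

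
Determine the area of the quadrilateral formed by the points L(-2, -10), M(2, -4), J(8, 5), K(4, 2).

The Shoelace formula works by pairing each vertex with the next (cycling back to the first).
For each pair, compute x_i*y_(i+1) - x_(i+1)*y_i:
  (-2*-4 - 2*-10) = 28
  (2*5 - 8*-4) = 42
  (8*2 - 4*5) = -4
  (4*-10 - -2*2) = -36
Taking half the absolute value of the total: Area = (1/2)(30) = 15.

15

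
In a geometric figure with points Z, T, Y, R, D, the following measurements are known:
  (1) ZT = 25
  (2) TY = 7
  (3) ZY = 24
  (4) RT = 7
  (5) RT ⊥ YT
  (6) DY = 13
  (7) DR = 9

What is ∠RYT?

Step 1: By the law of cosines on triangle YTR: YR² = 7² + 7² − 2·7·7·cos(90°) = 98, so YR = 7·√2.
Step 2: By the inverse law of cosines on triangle RYT: cos(∠RYT) = ((7·√2)² + 7² − 7²) / (2·7·√2·7) = 98/138.59 = 0.7071, so ∠RYT = 45°.

Therefore, the measure of angle ∠RYT = 45°.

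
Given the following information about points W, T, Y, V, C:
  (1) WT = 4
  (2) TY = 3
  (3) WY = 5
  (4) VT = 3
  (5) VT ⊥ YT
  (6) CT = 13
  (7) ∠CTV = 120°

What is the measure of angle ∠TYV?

Step 1: By the law of cosines on triangle YTV: YV² = 3² + 3² − 2·3·3·cos(90°) = 18, so YV = 3·√2.
Step 2: By the inverse law of cosines on triangle TYV: cos(∠TYV) = (3² + (3·√2)² − 3²) / (2·3·3·√2) = 18/25.46 = 0.7071, so ∠TYV = 45°.

Therefore, the measure of angle ∠TYV = 45°.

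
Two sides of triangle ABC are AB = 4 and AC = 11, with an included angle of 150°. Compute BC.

By the law of cosines: BC^2 = AB^2 + AC^2 - 2*AB*AC*cos(A)
BC^2 = 4^2 + 11^2 - 2*4*11*cos(150°)
BC^2 = 16 + 121 - 88*(-sqrt(3)/2)
BC^2 = 44*sqrt(3) + 137
BC = sqrt(44*sqrt(3) + 137)

sqrt(44*sqrt(3) + 137)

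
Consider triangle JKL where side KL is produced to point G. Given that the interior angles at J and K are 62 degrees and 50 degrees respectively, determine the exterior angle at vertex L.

By the exterior angle theorem, an exterior angle of a triangle equals the sum of the two remote interior angles.
Exterior angle = angle J + angle K
Exterior angle = 62 + 50 = 112 degrees

112 degrees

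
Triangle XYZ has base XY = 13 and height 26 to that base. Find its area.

A triangle's area is half the area of a rectangle with the same base and height.
Area = (1/2) * 13 * 26 = 169.

169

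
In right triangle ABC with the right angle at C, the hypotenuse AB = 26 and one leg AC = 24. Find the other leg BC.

BC = sqrt(26^2 - 24^2) = sqrt(100) = 10

10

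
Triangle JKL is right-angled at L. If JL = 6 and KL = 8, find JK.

By the Pythagorean theorem: JK^2 = JL^2 + KL^2
JK^2 = 6^2 + 8^2 = 36 + 64 = 100
JK = sqrt(100) = 10

10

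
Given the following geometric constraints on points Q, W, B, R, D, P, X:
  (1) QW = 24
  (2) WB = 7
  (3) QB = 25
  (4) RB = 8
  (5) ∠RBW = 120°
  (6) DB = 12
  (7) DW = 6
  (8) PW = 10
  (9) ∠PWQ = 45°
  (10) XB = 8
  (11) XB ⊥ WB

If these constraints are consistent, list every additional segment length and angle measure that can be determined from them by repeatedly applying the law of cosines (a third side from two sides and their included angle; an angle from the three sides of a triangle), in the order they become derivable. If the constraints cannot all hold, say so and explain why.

The constraints are consistent. Derivable facts, in order:
After 1 step:
- QP ≈ 18.35
- WR = 13
- WX = √113
- ∠BDW = 24.53°
- ∠BQW = 16.26°
- ∠BWD = 134.62°
- ∠BWQ = 90°
- ∠DBW = 20.85°
- ∠QBW = 73.74°
After 2 steps:
- ∠BRW = 27.8°
- ∠BWR = 32.2°
- ∠BWX = 48.81°
- ∠BXW = 41.19°
- ∠PQW = 22.67°
- ∠QPW = 112.33°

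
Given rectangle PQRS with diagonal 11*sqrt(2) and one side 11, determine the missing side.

b = sqrt(d^2 - a^2) = sqrt(242 - 121) = sqrt(121) = 11

11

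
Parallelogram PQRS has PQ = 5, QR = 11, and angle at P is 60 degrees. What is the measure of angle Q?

Opposite sides of a parallelogram are parallel, so consecutive angles form co-interior angles on a transversal.
Co-interior angles sum to 180°, giving angle Q = 180 - 60 = 120 degrees.

120 degrees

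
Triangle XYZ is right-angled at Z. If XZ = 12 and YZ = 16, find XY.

By the Pythagorean theorem: XY^2 = XZ^2 + YZ^2
XY^2 = 12^2 + 16^2 = 144 + 256 = 400
XY = sqrt(400) = 20

20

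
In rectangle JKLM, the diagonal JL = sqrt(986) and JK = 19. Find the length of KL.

Using the Pythagorean theorem: d^2 = a^2 + b^2
b^2 = d^2 - a^2
b^2 = 986 - 361
b^2 = 625
b = sqrt(625) = 25

25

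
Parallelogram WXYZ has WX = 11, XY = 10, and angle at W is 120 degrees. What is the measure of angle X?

In a parallelogram, consecutive angles are supplementary (sum to 180°).
angle X = 180 - angle W
angle X = 180 - 120
angle X = 60 degrees

60 degrees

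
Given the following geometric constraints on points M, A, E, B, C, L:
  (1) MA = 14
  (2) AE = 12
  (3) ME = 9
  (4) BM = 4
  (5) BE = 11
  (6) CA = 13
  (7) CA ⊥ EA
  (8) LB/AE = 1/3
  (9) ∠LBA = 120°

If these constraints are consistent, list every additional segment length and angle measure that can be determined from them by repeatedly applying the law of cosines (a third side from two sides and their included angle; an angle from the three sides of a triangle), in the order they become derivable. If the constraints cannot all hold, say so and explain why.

The constraints are consistent. Derivable facts, in order:
After 1 step:
- EC ≈ 17.69
- ∠AEM = 82.28°
- ∠AME = 58.14°
- ∠BEM = 20.05°
- ∠BME = 109.47°
- ∠EAM = 39.57°
- ∠EBM = 50.48°
After 2 steps:
- ∠ACE = 42.71°
- ∠AEC = 47.29°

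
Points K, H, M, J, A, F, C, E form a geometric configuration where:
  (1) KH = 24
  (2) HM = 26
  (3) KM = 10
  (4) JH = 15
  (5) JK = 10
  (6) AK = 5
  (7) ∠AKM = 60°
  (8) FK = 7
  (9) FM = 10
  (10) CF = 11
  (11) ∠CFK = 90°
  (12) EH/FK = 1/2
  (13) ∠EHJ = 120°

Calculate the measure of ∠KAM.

Step 1: By the law of cosines on triangle AKM: AM² = 5² + 10² − 2·5·10·cos(60°) = 75, so AM = 5·√3.
Step 2: By the inverse law of cosines on triangle KAM: cos(∠KAM) = (5² + (5·√3)² − 10²) / (2·5·5·√3) = 0/86.6 = 0, so ∠KAM = 90°.

Therefore, the measure of angle ∠KAM = 90°.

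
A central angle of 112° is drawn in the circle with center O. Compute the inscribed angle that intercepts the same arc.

By the inscribed angle theorem, the inscribed angle is half the central angle.
Inscribed angle = 112° / 2 = 56°

56°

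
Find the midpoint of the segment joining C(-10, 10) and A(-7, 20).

The midpoint is the average of the coordinates:
x: (-10 + -7)/2 = -17/2
y: (10 + 20)/2 = 15
Midpoint = (-17/2, 15)

(-17/2, 15)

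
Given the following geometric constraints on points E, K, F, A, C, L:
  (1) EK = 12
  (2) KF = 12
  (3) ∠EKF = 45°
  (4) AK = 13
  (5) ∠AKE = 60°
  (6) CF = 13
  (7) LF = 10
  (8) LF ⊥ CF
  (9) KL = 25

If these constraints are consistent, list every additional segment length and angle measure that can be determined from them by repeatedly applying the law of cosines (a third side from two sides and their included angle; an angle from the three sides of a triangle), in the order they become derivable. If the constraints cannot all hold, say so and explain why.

These constraints are not satisfiable: by the triangle inequality in triangle FKL, (2) KF = 12 and (7) LF = 10 force KL ≤ 12 + 10 = 22, but (9) says KL = 25. No planar figure meets all of them, so nothing further can be derived.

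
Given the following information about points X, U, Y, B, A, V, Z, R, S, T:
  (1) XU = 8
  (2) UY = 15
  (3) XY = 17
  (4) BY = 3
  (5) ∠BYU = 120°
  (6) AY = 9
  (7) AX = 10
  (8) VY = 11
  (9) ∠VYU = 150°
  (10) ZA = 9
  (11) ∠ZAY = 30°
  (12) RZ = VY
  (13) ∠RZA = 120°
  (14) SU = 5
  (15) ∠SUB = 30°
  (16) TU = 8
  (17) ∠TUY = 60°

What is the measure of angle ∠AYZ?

Step 1: By the law of cosines on triangle YAZ: YZ² = 9² + 9² − 2·9·9·cos(30°) = 21.7, so YZ ≈ 4.66.
Step 2: By the inverse law of cosines on triangle AYZ: cos(∠AYZ) = (9² + 4.66² − 9²) / (2·9·4.66) = 21.7/83.86 = 0.2588, so ∠AYZ = 75°.

Therefore, the measure of angle ∠AYZ = 75°.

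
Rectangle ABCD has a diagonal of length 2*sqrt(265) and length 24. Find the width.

b = sqrt(d^2 - a^2) = sqrt(1060 - 576) = sqrt(484) = 22

22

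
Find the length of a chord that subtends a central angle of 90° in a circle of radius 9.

Drop a perpendicular from the center to the chord, bisecting both the chord and the central angle.
Each half-chord = r sin(θ/2) = 9 sin(45°).
The full chord = 2 × 9 × sin(45°) = 9*sqrt(2).

9*sqrt(2)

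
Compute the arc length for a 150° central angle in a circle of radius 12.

Arc length = 2π(12)(5/12) = 10*pi

10*pi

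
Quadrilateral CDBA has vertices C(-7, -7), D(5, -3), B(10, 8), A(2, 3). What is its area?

Using the Shoelace formula for a quadrilateral (vertices in order):
Area = (1/2)|sum of (x_i * y_(i+1) - x_(i+1) * y_i)|
Terms: (-7*-3 - 5*-7) = 56, (5*8 - 10*-3) = 70, (10*3 - 2*8) = 14, (2*-7 - -7*3) = 7
Sum = 147
Area = (1/2)(147) = 147/2

147/2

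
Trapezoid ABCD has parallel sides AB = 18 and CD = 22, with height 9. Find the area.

A trapezoid's area equals the midsegment times the height.
The midsegment is (18 + 22) / 2 = 20.
Area = 20 * 9 = 180.

180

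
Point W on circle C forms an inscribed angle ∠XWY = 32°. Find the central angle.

The inscribed angle theorem states that a central angle is always twice any inscribed angle that subtends the same arc.
Since the inscribed angle is 32°, the central angle = 2 × 32° = 64°.

64°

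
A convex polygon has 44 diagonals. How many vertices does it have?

Using d = n(n - 3)/2, we solve 44 = n(n - 3)/2.
So n(n - 3) = 88.
Testing n = 11: 11 * 8 = 88 = 88. Correct.
The polygon has 11 sides.

11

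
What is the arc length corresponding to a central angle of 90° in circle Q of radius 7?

Arc length = 2πr × θ/360
= 2π × 7 × 1/4
= 7*pi/2

7*pi/2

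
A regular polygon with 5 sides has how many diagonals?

The number of diagonals in an n-gon is n(n - 3)/2.
For n = 5: 5(5 - 3)/2 = 5 × 2 / 2 = 5.

5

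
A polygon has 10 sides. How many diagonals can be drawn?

The number of diagonals in an n-gon is n(n - 3)/2.
For n = 10: 10(10 - 3)/2 = 10 × 7 / 2 = 35.

35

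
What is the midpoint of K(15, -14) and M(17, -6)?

The midpoint is the average of the coordinates:
x: (15 + 17)/2 = 16
y: (-14 + -6)/2 = -10
Midpoint = (16, -10)

(16, -10)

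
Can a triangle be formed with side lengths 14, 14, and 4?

For three segments to close into a triangle, no single side can be as long as the other two combined.
The longest side is 14, and 4 + 14 = 18 > 14.
A triangle can be formed.

Yes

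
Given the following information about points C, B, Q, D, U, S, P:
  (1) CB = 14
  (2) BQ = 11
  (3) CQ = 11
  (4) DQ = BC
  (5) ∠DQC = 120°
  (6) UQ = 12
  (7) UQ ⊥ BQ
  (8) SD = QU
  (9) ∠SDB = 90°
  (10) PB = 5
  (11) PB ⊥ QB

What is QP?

Step 1: By the law of cosines on triangle QBP: QP² = 11² + 5² − 2·11·5·cos(90°) = 146, so QP = √146.

Therefore, the length of QP = √146.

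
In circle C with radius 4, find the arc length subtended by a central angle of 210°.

Arc length = 2πr × θ/360
= 2π × 4 × 7/12
= 14*pi/3

14*pi/3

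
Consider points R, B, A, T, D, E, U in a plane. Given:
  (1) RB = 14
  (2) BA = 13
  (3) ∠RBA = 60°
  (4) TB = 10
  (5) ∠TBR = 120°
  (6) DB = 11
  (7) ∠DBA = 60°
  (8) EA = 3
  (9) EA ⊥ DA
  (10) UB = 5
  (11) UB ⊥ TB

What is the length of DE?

Step 1: By the law of cosines on triangle DBA: DA² = 11² + 13² − 2·11·13·cos(60°) = 147, so DA = 7·√3.
Step 2: By the law of cosines on triangle DAE: DE² = (7·√3)² + 3² − 2·7·√3·3·cos(90°) = 156, so DE = 2·√39.

Therefore, the length of DE = 2·√39.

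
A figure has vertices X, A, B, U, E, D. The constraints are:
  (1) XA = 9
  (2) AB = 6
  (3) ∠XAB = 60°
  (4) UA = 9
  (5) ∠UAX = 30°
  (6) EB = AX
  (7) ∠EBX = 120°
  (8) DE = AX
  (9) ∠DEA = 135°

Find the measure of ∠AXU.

Step 1: By the law of cosines on triangle XAU: XU² = 9² + 9² − 2·9·9·cos(30°) = 21.7, so XU ≈ 4.66.
Step 2: By the inverse law of cosines on triangle AXU: cos(∠AXU) = (9² + 4.66² − 9²) / (2·9·4.66) = 21.7/83.86 = 0.2588, so ∠AXU = 75°.

Therefore, the measure of angle ∠AXU = 75°.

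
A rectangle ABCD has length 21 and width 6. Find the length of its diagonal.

Using the Pythagorean theorem:
d² = 21² + 6² = 441 + 36 = 477
d = sqrt(477) = 3*sqrt(53)

3*sqrt(53)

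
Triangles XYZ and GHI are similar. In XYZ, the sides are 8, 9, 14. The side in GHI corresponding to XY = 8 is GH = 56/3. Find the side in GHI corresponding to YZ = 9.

k = 56/3/8 = 7/3. HI = 7/3 * 9 = 21.

21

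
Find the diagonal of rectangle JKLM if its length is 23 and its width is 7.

d = sqrt(23^2 + 7^2) = sqrt(578) = 17*sqrt(2)

17*sqrt(2)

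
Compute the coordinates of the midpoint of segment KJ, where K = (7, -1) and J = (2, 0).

M = ((x₁ + x₂)/2, (y₁ + y₂)/2)
= ((7 + 2)/2, (-1 + 0)/2)
= (9/2, -1/2) = (9/2, -1/2)

(9/2, -1/2)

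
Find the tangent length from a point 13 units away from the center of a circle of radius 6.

The tangent, radius, and line from the external point to the center form a right triangle.
The right angle is where the tangent meets the radius.
By the Pythagorean theorem: tangent² + 6² = 13²
tangent² = 169 - 36 = 133
tangent = sqrt(133)

sqrt(133)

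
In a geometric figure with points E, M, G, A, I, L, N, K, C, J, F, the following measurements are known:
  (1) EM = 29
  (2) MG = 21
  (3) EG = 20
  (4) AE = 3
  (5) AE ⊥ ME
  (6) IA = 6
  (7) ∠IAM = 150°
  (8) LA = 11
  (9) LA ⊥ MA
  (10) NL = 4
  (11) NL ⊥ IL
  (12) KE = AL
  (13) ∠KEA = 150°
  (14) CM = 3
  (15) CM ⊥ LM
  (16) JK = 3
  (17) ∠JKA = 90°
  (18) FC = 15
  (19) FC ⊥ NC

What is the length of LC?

Step 1: By the law of cosines on triangle AEM: AM² = 3² + 29² − 2·3·29·cos(90°) = 850, so AM = 5·√34.
Step 2: By the law of cosines on triangle LAM: LM² = 11² + (5·√34)² − 2·11·5·√34·cos(90°) = 971, so LM ≈ 31.16.
Step 3: By the law of cosines on triangle LMC: LC² = 31.16² + 3² − 2·31.16·3·cos(90°) = 980, so LC = 14·√5.

Therefore, the length of LC = 14·√5.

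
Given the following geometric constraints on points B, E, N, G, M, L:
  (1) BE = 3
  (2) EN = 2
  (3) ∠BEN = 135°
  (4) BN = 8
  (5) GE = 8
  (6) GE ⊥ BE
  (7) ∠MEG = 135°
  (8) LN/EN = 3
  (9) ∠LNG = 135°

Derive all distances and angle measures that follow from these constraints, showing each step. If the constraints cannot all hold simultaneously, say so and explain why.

These constraints are not satisfiable: (1), (2) and (3) already determine BN: by the law of cosines BN² = 3² + 2² − 2·3·2·cos(135°) = 21.49, so BN ≈ 4.64, which contradicts (4) BN = 8. No planar figure meets all of them, so nothing further can be derived.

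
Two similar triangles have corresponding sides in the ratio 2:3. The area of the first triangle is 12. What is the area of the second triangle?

For similar figures, the area ratio equals the square of the side ratio.
Side ratio (the first triangle to the second triangle) = 2:3, so area ratio = 2^2:3^2 = 4:9.
If the area of the first triangle is 12, then the area of the second triangle = 12 * (9/4) = 27.

27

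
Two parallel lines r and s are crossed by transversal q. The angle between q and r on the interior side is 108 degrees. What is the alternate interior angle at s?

Alternate interior angles lie on opposite sides of the transversal, between the parallel lines.
By the alternate interior angle theorem, they are equal: 108 degrees.

108 degrees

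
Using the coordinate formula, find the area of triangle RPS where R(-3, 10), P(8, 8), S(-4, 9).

Shoelace: Area = (1/2)|-3(8-9) + 8(9-10) + -4(10-8)| = (1/2)(13) = 13/2

13/2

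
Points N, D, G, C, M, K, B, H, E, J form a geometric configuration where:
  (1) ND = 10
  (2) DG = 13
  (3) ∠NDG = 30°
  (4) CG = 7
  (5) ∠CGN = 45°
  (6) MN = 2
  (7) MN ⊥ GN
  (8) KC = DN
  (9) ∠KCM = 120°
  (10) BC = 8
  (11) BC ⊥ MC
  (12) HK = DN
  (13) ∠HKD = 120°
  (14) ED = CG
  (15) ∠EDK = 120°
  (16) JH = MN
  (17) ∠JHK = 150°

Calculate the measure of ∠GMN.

Step 1: By the law of cosines on triangle GDN: GN² = 13² + 10² − 2·13·10·cos(30°) = 43.83, so GN ≈ 6.62.
Step 2: By the law of cosines on triangle MNG: MG² = 2² + 6.62² − 2·2·6.62·cos(90°) = 47.83, so MG ≈ 6.92.
Step 3: By the inverse law of cosines on triangle GMN: cos(∠GMN) = (6.92² + 2² − 6.62²) / (2·6.92·2) = 8/27.66 = 0.2892, so ∠GMN = 73.19°.

Therefore, the measure of angle ∠GMN = 73.19°.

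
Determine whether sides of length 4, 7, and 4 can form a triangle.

For three segments to close into a triangle, no single side can be as long as the other two combined.
The longest side is 7, and 4 + 4 = 8 > 7.
A triangle can be formed.

Yes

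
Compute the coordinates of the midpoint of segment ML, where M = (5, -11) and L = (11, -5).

The midpoint is the average of the coordinates:
x: (5 + 11)/2 = 8
y: (-11 + -5)/2 = -8
Midpoint = (8, -8)

(8, -8)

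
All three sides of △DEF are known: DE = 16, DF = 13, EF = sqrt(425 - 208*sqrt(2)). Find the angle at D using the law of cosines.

When all three sides of a triangle are known, the law of cosines can be rearranged to find any angle.
cos(C) = (a² + b² - c²) / (2ab) gives cos(D) = sqrt(2)/2.
Taking the inverse cosine: D = 45°.

45°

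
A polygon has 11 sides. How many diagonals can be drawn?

Total line segments between 11 vertices = C(11,2) = 55.
Subtract the 11 sides: 55 - 11 = 44 diagonals.

44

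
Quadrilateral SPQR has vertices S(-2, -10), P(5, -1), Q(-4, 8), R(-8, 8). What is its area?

The Shoelace formula works by pairing each vertex with the next (cycling back to the first).
For each pair, compute x_i*y_(i+1) - x_(i+1)*y_i:
  (-2*-1 - 5*-10) = 52
  (5*8 - -4*-1) = 36
  (-4*8 - -8*8) = 32
  (-8*-10 - -2*8) = 96
Taking half the absolute value of the total: Area = (1/2)(216) = 108.

108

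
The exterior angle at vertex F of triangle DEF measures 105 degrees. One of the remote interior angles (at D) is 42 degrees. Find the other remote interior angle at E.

angle E = 105 - 42 = 63 degrees (exterior angle theorem).

63 degrees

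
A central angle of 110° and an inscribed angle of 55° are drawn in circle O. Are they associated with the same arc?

By the inscribed angle theorem, if both angles subtend the same arc, the inscribed angle must be half the central angle.
Half of 110° = 55°, which equals the given inscribed angle of 55°.
Therefore, yes, they correspond to the same arc.

Yes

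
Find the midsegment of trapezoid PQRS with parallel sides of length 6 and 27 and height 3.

The midsegment (median) of a trapezoid connects the midpoints of the non-parallel sides.
Its length is the average of the two bases: (6 + 27) / 2 = 33/2.

33/2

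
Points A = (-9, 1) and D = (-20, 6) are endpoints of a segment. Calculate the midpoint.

The midpoint is the point halfway along the segment.
Move half the horizontal distance: -9 + (-20 - -9)/2 = -9 + -11/2 = -29/2
Move half the vertical distance: 1 + (6 - 1)/2 = 1 + 5/2 = 7/2
Midpoint = (-29/2, 7/2)

(-29/2, 7/2)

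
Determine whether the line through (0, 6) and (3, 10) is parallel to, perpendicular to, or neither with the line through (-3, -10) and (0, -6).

Slope of line 1: m1 = (10 - 6)/(3 - 0) = 4/3 = 4/3
Slope of line 2: m2 = (-6 - -10)/(0 - -3) = 4/3 = 4/3
Since m1 = m2 = 4/3, the lines are parallel.

Parallel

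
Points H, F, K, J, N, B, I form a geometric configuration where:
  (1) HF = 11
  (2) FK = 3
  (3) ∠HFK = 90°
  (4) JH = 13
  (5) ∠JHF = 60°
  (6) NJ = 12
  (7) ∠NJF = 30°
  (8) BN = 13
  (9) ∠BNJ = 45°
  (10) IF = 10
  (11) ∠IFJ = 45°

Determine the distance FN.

Step 1: By the law of cosines on triangle JHF: JF² = 13² + 11² − 2·13·11·cos(60°) = 147, so JF = 7·√3.
Step 2: By the law of cosines on triangle FJN: FN² = (7·√3)² + 12² − 2·7·√3·12·cos(30°) = 39, so FN = √39.

Therefore, the length of FN = √39.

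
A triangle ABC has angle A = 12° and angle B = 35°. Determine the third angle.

Let angle C = x. Then 12 + 35 + x = 180.
x = 180 - 47 = 133 degrees.

133 degrees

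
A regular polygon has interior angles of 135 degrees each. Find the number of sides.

The exterior angle is the supplement of the interior angle: 180 - 135 = 45 degrees.
Since the exterior angles of any convex polygon sum to 360 degrees, the number of sides is 360 / 45 = 8.

8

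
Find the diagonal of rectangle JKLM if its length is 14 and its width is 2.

Using the Pythagorean theorem:
d² = 14² + 2² = 196 + 4 = 200
d = sqrt(200) = 10*sqrt(2)

10*sqrt(2)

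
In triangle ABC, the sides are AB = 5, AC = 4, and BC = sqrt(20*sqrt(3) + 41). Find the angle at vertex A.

By the inverse law of cosines: cos(A) = (AB² + AC² - BC²) / (2 × AB × AC)
cos(A) = (5² + 4² - (sqrt(20*sqrt(3) + 41))²) / (2 × 5 × 4)
cos(A) = (25 + 16 - (20*sqrt(3) + 41)) / 40
cos(A) = -sqrt(3)/2
A = arccos(-sqrt(3)/2) = 150°

150°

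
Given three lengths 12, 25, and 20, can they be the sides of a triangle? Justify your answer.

Sort the sides: 12, 20, 25.
It suffices to check that the sum of the two smallest exceeds the largest:
12 + 20 = 32 > 25. ✓
Yes, a valid triangle can be formed.

Yes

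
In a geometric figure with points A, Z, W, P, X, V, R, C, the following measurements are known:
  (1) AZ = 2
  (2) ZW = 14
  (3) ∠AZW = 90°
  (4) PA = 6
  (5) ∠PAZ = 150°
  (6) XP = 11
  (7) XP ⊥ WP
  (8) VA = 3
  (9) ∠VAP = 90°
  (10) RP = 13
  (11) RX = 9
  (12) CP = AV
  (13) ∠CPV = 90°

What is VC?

From the given relations: CP = AV = 3.
Step 1: By the law of cosines on triangle VAP: VP² = 3² + 6² − 2·3·6·cos(90°) = 45, so VP = 3·√5.
Step 2: By the law of cosines on triangle VPC: VC² = (3·√5)² + 3² − 2·3·√5·3·cos(90°) = 54, so VC = 3·√6.

Therefore, the length of VC = 3·√6.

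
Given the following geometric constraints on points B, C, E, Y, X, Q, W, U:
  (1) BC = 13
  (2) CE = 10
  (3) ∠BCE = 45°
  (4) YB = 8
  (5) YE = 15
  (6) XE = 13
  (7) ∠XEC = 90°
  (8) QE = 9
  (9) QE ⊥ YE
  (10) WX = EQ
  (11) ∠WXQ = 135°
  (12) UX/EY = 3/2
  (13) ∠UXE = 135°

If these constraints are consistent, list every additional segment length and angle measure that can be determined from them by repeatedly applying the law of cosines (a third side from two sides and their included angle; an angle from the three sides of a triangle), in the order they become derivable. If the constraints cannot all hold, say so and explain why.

The constraints are consistent. Derivable facts, in order:
After 1 step:
- BE ≈ 9.23
- CX ≈ 16.4
- EU ≈ 33
- YQ = 3·√34
After 2 steps:
- ∠BEC = 84.98°
- ∠BEY = 27.23°
- ∠BYE = 31.86°
- ∠CBE = 50.02°
- ∠CXE = 37.57°
- ∠EBY = 120.91°
- ∠ECX = 52.43°
- ∠EQY = 59.04°
- ∠EUX = 16.17°
- ∠EYQ = 30.96°
- ∠UEX = 28.83°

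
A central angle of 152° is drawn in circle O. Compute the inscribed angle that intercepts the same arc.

Inscribed angle = 152° / 2 = 76° (inscribed angle theorem).

76°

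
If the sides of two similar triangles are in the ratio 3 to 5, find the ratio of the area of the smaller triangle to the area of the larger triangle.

Area ratio = (side ratio)^2 = (3/5)^2 = 9:25.

9:25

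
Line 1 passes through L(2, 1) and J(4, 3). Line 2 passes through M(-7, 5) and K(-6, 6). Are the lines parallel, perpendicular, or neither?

Slope of line 1: m1 = (3 - 1)/(4 - 2) = 2/2 = 1
Slope of line 2: m2 = (6 - 5)/(-6 - -7) = 1/1 = 1
Two lines are parallel if and only if they have equal slopes (or both are vertical).
Here m1 = m2 = 1, confirming the lines are parallel.

Parallel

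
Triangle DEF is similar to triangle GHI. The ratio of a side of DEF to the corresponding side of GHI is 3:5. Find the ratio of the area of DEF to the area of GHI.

Area scales with the square of linear dimensions. If every length is multiplied by 3/5, then the area is multiplied by (3/5)^2 = 9/25.
The area ratio is 9:25.

9:25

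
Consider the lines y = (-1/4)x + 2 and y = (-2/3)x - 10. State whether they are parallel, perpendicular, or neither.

Slope of line 1: m1 = -1/4
Slope of line 2: m2 = -2/3
m1 != m2 and m1*m2 = 1/6 != -1. Neither.

Neither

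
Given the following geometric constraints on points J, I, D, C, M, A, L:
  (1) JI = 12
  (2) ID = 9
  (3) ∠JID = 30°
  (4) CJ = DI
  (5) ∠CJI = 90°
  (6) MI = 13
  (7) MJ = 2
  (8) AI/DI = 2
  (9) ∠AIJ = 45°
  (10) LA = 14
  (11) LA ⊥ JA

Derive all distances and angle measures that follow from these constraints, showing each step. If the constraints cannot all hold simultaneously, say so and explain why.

The constraints are consistent.

From the given relations:
  CJ = DI = 9
  AI = 2·DI = 2·9 = 18

Step 1: From JI = 12, ID = 9, and ∠JID = 30°, by the law of cosines:
  JD² = JI² + ID² - 2·JI·ID·cos(30°) = 144 + 81 - 187.1 = 37.94
  JD ≈ 6.16

Step 2: From JI = 12, IA = 18, and ∠JIA = 45°, by the law of cosines:
  JA² = JI² + IA² - 2·JI·IA·cos(45°) = 144 + 324 - 305.5 = 162.5
  JA ≈ 12.75

Step 3: From IJ = 12, JC = 9, and ∠IJC = 90°, by the law of cosines:
  IC² = IJ² + JC² - 2·IJ·JC·cos(90°) = 144 + 81 - 0 = 225
  IC = 15

Step 4: From JI = 12, JM = 2, IM = 13, by the inverse law of cosines:
  cos(∠IJM) = (JI² + JM² - IM²) / (2·JI·JM)
  ∠IJM = 115.94°

Step 5: From IJ = 12, IM = 13, JM = 2, by the inverse law of cosines:
  cos(∠JIM) = (IJ² + IM² - JM²) / (2·IJ·IM)
  ∠JIM = 7.95°

Step 6: From MI = 13, MJ = 2, IJ = 12, by the inverse law of cosines:
  cos(∠IMJ) = (MI² + MJ² - IJ²) / (2·MI·MJ)
  ∠IMJ = 56.1°

Step 7: From JA = 12.75, AL = 14, and ∠JAL = 90°, by the law of cosines:
  JL² = JA² + AL² - 2·JA·AL·cos(90°) = 162.5 + 196 - 0 = 358.5
  JL ≈ 18.93

Step 8: From JA = 12.75, JI = 12, AI = 18, by the inverse law of cosines:
  cos(∠AJI) = (JA² + JI² - AI²) / (2·JA·JI)
  ∠AJI = 93.27°

Step 9: From JD = 6.16, JI = 12, DI = 9, by the inverse law of cosines:
  cos(∠DJI) = (JD² + JI² - DI²) / (2·JD·JI)
  ∠DJI = 46.94°

Step 10: From IC = 15, IJ = 12, CJ = 9, by the inverse law of cosines:
  cos(∠CIJ) = (IC² + IJ² - CJ²) / (2·IC·IJ)
  ∠CIJ = 36.87°

Step 11: From DI = 9, DJ = 6.16, IJ = 12, by the inverse law of cosines:
  cos(∠IDJ) = (DI² + DJ² - IJ²) / (2·DI·DJ)
  ∠IDJ = 103.06°

Step 12: From CI = 15, CJ = 9, IJ = 12, by the inverse law of cosines:
  cos(∠ICJ) = (CI² + CJ² - IJ²) / (2·CI·CJ)
  ∠ICJ = 53.13°

Step 13: From AI = 18, AJ = 12.75, IJ = 12, by the inverse law of cosines:
  cos(∠IAJ) = (AI² + AJ² - IJ²) / (2·AI·AJ)
  ∠IAJ = 41.73°

Step 14: From JA = 12.75, JL = 18.93, AL = 14, by the inverse law of cosines:
  cos(∠AJL) = (JA² + JL² - AL²) / (2·JA·JL)
  ∠AJL = 47.68°

Step 15: From LA = 14, LJ = 18.93, AJ = 12.75, by the inverse law of cosines:
  cos(∠ALJ) = (LA² + LJ² - AJ²) / (2·LA·LJ)
  ∠ALJ = 42.32°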